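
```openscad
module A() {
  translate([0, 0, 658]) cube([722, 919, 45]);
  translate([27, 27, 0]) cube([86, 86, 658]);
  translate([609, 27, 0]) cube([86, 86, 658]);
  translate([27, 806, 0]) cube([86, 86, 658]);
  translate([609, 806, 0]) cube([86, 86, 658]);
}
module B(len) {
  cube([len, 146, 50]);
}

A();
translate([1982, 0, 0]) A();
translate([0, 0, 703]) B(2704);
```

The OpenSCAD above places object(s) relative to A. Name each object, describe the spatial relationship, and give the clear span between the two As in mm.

Second table starts at x = 1982; first ends at x = 722; clear span = 1982 − 722 = 1260 mm.

A is a table. B is a beam. A beam spans the tops of two tables. The clear span between the two tables is 1260 mm.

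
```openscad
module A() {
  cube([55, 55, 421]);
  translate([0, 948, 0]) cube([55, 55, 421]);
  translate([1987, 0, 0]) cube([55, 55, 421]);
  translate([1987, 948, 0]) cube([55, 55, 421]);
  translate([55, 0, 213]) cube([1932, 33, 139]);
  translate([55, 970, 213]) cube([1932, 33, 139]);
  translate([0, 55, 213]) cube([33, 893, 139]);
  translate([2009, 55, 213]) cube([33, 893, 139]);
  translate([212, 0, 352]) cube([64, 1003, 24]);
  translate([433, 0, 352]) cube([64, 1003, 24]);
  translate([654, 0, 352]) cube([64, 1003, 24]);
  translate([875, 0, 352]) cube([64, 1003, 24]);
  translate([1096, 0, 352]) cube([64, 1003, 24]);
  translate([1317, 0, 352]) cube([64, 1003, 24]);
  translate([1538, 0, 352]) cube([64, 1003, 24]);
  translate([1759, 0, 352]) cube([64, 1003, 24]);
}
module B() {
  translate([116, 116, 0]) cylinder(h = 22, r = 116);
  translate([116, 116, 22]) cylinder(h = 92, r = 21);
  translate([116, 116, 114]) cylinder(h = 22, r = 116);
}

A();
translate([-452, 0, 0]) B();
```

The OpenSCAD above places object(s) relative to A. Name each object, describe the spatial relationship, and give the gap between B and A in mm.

A is a bed frame. B is a spool. The spool is on the floor beside the bed frame on its −x side. The gap between the spool and the bed frame is 220 mm.

The spool's nearest face is 220 mm from the bed frame's −x face.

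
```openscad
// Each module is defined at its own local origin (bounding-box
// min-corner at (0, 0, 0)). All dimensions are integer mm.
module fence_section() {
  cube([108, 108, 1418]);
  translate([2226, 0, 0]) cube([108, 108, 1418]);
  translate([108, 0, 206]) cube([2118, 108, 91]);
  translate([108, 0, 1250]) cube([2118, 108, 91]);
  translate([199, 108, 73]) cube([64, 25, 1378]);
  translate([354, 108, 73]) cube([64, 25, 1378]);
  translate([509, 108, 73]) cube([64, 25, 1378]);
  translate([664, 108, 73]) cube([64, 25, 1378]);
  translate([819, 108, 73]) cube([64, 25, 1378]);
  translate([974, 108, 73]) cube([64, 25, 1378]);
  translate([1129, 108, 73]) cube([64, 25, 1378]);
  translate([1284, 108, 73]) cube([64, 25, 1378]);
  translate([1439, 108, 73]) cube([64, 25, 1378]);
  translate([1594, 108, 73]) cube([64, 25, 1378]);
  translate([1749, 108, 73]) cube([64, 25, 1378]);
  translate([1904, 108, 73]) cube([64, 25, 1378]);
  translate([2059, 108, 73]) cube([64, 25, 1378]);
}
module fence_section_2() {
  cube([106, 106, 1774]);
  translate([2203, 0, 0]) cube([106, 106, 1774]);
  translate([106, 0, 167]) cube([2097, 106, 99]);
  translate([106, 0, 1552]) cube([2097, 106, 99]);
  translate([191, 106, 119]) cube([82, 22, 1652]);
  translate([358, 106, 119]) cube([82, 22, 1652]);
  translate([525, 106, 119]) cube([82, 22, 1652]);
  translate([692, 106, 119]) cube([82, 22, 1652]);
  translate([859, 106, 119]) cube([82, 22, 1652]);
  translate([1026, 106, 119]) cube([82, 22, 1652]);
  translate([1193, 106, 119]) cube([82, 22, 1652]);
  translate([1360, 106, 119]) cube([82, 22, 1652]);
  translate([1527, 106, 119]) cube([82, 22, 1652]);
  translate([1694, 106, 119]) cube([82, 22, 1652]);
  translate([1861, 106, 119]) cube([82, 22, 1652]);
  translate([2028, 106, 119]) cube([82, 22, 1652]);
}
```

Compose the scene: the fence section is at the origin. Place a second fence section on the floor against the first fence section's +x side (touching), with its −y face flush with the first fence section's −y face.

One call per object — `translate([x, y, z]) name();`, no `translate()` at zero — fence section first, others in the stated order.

fence_section();
translate([2334, 0, 0]) fence_section_2();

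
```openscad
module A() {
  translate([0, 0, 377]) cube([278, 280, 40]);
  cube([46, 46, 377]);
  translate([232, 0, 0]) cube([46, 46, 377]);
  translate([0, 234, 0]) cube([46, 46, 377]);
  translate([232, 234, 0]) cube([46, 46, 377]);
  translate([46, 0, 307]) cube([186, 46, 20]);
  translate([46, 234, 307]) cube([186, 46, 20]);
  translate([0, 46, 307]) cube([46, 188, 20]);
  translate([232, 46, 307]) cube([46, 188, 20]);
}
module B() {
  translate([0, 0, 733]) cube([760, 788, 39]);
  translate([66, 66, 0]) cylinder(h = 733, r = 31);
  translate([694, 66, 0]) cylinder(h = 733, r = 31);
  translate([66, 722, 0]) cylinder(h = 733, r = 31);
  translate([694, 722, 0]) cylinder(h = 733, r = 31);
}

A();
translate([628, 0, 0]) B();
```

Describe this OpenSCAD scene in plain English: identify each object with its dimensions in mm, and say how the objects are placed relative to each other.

A is a four-legged stool. The seat is a 278×280×40 mm slab whose top surface is at z = 417 mm; four square legs, each 46×46 mm in cross-section, run from the floor (z = 0) to the underside of the seat, each flush with a corner of the seat. Four stretchers, 46 mm wide and 20 mm tall, connect adjacent legs with their undersides at z = 307 mm, each running between the inner faces of the legs it joins and aligned with the legs' outer faces on the other axis.

B is a rectangular dining table. The top is 760×788×39 mm with its upper surface at z = 772 mm. It stands on four round legs of 62 mm diameter, each leg's bounding box inset 35 mm from the nearest pair of top edges, running from the floor to the underside of the top.

The table is on the floor beside the stool on its +x side.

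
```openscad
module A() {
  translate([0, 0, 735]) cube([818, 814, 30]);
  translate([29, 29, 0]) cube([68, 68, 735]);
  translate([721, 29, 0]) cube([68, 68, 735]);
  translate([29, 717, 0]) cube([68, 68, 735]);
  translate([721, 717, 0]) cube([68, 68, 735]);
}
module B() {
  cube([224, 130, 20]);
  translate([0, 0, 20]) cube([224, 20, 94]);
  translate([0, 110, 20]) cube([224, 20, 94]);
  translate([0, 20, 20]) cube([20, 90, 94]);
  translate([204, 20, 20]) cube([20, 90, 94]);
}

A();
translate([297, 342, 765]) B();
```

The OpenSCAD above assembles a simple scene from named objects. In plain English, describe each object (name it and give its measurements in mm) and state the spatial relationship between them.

A is a table with a 818×814 mm rectangular top, 30 mm thick, top surface at z = 765 mm, supported by four 68×68 mm square legs, each inset 29 mm from the nearest pair of top edges, running from the floor.

B is an open storage box with external size 224×130×114 mm and wall thickness 20 mm (the base is also 20 mm thick). The base covers the whole footprint; the four walls stand on the base, with the y-facing walls full-width and the x-facing walls fitting between their inner faces.

The open box is on top of the table, centred.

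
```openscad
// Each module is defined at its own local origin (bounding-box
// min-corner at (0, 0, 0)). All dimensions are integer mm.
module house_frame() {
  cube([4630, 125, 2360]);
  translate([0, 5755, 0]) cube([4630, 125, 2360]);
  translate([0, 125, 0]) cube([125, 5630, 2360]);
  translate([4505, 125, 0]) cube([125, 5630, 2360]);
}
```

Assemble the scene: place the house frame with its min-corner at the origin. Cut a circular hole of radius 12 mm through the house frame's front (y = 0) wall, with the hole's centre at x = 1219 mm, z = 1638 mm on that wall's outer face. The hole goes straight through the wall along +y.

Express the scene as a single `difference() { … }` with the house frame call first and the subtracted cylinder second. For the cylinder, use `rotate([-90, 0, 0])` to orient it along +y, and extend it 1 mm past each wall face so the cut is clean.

difference() {
  house_frame();
  translate([1219, -1, 1638]) rotate([-90, 0, 0]) cylinder(h = 127, r = 12);
}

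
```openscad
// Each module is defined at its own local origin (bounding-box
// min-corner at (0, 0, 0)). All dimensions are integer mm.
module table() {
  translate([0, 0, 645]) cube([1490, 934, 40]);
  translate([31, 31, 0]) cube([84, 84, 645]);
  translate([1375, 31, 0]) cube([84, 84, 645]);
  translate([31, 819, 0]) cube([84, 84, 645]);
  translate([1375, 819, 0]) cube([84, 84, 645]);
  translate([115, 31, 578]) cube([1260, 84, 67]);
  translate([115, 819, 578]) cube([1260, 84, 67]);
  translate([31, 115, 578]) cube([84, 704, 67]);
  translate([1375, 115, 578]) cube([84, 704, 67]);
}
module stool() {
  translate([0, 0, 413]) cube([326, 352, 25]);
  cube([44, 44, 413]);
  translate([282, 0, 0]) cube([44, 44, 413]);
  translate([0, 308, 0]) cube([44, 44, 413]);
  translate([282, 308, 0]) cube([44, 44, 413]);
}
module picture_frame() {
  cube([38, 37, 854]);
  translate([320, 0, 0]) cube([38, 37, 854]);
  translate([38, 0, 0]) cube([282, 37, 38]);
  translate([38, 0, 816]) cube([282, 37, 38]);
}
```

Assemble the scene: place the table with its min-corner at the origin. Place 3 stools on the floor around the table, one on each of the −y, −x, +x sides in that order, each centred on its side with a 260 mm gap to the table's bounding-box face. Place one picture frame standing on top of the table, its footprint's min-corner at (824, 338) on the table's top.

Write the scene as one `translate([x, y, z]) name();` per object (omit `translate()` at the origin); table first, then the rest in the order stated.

table();
translate([582, -612, 0]) stool();
translate([-586, 291, 0]) stool();
translate([1750, 291, 0]) stool();
translate([824, 338, 685]) picture_frame();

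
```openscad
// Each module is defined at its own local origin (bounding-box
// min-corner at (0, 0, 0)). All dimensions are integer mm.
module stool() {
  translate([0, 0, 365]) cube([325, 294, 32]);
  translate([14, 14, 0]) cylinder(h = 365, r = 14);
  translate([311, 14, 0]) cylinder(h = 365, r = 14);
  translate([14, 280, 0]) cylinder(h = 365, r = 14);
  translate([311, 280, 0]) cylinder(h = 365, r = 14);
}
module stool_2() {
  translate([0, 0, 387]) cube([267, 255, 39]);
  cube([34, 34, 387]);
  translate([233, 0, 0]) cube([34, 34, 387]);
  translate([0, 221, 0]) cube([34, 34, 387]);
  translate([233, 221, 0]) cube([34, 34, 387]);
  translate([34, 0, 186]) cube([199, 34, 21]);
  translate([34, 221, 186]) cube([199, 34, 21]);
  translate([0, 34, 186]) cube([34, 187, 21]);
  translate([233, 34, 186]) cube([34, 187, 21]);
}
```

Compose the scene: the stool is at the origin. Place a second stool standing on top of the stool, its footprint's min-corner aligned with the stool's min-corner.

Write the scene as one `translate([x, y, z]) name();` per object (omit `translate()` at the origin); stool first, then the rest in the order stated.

stool();
translate([0, 0, 397]) stool_2();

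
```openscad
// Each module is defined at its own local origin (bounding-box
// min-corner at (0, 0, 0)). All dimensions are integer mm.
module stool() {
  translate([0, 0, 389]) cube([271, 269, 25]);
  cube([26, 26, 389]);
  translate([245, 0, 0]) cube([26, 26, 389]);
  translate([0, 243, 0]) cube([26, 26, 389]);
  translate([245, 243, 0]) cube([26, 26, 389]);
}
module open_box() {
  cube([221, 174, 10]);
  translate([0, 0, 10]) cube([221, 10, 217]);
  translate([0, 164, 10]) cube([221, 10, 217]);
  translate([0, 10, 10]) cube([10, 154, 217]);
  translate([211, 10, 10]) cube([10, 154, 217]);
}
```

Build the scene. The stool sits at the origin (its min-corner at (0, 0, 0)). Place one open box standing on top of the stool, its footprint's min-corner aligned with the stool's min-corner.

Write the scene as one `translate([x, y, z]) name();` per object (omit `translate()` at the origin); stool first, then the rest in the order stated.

stool();
translate([0, 0, 414]) open_box();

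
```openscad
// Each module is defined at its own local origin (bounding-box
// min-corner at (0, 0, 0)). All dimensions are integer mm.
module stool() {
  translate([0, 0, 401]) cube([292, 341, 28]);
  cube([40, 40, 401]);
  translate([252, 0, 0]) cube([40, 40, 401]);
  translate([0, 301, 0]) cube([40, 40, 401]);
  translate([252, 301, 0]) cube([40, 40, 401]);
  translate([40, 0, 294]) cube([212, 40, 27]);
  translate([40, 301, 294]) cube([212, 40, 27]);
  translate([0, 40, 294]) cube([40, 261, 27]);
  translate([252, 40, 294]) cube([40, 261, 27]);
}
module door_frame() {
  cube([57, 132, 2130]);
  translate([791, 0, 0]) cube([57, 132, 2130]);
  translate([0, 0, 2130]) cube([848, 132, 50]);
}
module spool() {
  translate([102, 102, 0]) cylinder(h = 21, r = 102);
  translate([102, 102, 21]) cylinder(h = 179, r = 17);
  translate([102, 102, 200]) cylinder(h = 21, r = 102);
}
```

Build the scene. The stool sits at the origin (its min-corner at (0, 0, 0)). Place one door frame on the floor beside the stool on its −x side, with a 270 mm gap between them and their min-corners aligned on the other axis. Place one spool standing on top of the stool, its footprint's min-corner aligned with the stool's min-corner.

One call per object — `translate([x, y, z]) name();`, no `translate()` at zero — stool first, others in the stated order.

stool();
translate([-1118, 0, 0]) door_frame();
translate([0, 0, 429]) spool();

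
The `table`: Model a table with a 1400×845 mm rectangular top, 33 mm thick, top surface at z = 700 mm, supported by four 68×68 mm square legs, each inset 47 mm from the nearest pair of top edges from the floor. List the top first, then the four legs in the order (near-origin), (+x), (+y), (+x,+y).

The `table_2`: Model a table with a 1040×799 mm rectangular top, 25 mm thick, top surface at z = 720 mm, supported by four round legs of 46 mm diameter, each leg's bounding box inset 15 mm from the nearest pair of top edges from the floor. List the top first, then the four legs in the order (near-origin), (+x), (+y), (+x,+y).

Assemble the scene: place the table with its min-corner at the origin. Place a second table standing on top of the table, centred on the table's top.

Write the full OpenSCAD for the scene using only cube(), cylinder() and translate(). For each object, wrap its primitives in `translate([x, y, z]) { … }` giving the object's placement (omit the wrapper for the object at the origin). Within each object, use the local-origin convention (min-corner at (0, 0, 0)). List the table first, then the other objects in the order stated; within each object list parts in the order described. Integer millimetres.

translate([0, 0, 667]) cube([1400, 845, 33]);
translate([47, 47, 0]) cube([68, 68, 667]);
translate([1285, 47, 0]) cube([68, 68, 667]);
translate([47, 730, 0]) cube([68, 68, 667]);
translate([1285, 730, 0]) cube([68, 68, 667]);
translate([180, 23, 700]) {
  translate([0, 0, 695]) cube([1040, 799, 25]);
  translate([38, 38, 0]) cylinder(h = 695, r = 23);
  translate([1002, 38, 0]) cylinder(h = 695, r = 23);
  translate([38, 761, 0]) cylinder(h = 695, r = 23);
  translate([1002, 761, 0]) cylinder(h = 695, r = 23);
}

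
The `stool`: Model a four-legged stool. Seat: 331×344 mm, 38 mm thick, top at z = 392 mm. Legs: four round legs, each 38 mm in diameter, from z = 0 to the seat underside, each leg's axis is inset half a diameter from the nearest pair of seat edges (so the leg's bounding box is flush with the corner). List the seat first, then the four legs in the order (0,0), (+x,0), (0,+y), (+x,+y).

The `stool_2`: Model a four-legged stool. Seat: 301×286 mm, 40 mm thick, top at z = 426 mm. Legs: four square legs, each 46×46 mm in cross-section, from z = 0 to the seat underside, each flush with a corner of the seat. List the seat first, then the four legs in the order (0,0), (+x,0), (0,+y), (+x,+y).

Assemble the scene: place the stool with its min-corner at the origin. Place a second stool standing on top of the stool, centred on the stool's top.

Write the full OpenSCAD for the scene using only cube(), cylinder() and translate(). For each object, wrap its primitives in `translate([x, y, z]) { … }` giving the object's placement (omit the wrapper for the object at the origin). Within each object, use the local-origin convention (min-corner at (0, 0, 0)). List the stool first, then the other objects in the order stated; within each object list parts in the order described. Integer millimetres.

translate([0, 0, 354]) cube([331, 344, 38]);
translate([19, 19, 0]) cylinder(h = 354, r = 19);
translate([312, 19, 0]) cylinder(h = 354, r = 19);
translate([19, 325, 0]) cylinder(h = 354, r = 19);
translate([312, 325, 0]) cylinder(h = 354, r = 19);
translate([15, 29, 392]) {
  translate([0, 0, 386]) cube([301, 286, 40]);
  cube([46, 46, 386]);
  translate([255, 0, 0]) cube([46, 46, 386]);
  translate([0, 240, 0]) cube([46, 46, 386]);
  translate([255, 240, 0]) cube([46, 46, 386]);
}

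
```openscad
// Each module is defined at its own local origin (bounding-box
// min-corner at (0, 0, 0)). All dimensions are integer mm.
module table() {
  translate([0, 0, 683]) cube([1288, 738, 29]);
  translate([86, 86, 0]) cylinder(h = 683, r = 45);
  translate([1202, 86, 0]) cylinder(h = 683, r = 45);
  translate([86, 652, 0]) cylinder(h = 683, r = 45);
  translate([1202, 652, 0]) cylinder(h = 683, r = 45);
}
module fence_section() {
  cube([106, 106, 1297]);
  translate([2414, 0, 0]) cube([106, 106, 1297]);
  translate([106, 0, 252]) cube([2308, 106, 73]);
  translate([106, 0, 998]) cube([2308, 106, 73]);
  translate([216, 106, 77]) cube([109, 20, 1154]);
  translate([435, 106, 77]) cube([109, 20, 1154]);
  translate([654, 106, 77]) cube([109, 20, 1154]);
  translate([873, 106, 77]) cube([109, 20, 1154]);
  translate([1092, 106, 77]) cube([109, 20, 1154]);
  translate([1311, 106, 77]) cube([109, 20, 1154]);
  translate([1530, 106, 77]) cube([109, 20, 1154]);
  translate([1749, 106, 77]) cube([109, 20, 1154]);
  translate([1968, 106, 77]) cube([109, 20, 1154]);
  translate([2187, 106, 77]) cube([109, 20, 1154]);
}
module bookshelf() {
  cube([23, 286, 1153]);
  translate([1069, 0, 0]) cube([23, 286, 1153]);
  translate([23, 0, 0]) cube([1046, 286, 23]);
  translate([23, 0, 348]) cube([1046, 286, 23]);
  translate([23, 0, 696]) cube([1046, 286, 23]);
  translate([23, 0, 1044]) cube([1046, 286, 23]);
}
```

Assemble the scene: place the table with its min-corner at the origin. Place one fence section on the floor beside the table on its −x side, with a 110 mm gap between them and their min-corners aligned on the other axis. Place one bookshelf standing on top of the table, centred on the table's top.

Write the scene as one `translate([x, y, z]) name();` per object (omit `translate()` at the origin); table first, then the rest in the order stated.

table();
translate([-2630, 0, 0]) fence_section();
translate([98, 226, 712]) bookshelf();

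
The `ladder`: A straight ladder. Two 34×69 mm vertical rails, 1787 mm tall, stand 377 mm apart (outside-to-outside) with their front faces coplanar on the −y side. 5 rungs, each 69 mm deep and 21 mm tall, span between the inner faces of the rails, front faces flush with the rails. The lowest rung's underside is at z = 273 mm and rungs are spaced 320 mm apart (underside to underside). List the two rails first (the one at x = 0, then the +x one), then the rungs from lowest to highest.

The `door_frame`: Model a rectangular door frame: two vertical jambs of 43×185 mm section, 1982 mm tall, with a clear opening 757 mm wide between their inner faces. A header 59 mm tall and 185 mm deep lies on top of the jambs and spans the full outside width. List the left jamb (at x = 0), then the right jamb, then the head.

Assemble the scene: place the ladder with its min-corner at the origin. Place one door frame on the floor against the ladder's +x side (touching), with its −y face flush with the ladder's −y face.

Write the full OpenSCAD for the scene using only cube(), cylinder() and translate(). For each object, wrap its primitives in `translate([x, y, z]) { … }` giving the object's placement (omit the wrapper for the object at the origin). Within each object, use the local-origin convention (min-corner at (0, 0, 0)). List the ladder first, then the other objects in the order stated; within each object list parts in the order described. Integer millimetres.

cube([34, 69, 1787]);
translate([343, 0, 0]) cube([34, 69, 1787]);
translate([34, 0, 273]) cube([309, 69, 21]);
translate([34, 0, 593]) cube([309, 69, 21]);
translate([34, 0, 913]) cube([309, 69, 21]);
translate([34, 0, 1233]) cube([309, 69, 21]);
translate([34, 0, 1553]) cube([309, 69, 21]);
translate([377, 0, 0]) {
  cube([43, 185, 1982]);
  translate([800, 0, 0]) cube([43, 185, 1982]);
  translate([0, 0, 1982]) cube([843, 185, 59]);
}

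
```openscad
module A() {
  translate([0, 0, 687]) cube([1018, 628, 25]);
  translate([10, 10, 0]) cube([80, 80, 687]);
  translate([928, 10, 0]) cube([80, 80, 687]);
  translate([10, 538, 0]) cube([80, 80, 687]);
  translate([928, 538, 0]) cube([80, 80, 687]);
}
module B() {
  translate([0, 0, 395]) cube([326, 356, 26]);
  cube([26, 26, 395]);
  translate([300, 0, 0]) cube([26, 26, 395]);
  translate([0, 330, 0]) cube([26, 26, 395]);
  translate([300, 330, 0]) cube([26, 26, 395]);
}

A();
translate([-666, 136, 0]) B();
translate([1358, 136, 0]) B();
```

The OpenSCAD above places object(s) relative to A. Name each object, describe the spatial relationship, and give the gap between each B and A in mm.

Each stool's nearest face is 340 mm from the table's bounding box.

A is a table. B is a stool. Two stools sit around the table at the −x, +x sides. The gap between each stool and the table is 340 mm.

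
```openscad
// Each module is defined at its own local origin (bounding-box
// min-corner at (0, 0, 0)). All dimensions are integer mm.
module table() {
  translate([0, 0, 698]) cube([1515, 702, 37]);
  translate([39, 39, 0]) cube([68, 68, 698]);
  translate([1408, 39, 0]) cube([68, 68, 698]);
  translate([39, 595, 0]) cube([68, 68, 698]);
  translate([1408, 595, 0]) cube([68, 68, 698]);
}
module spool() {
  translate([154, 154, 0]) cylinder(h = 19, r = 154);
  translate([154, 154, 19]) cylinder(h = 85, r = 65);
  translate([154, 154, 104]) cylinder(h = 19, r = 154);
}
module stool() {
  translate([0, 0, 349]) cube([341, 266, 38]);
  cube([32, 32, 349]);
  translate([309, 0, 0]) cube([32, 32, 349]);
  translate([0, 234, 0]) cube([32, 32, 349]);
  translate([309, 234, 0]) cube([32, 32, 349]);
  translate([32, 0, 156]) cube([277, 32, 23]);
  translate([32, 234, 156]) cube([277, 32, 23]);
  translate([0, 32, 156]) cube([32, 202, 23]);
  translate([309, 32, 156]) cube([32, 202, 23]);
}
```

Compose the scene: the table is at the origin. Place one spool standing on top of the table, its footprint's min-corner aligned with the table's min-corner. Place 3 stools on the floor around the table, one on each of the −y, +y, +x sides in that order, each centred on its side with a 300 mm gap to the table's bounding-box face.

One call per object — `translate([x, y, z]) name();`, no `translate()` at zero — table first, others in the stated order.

table();
translate([0, 0, 735]) spool();
translate([587, -566, 0]) stool();
translate([587, 1002, 0]) stool();
translate([1815, 218, 0]) stool();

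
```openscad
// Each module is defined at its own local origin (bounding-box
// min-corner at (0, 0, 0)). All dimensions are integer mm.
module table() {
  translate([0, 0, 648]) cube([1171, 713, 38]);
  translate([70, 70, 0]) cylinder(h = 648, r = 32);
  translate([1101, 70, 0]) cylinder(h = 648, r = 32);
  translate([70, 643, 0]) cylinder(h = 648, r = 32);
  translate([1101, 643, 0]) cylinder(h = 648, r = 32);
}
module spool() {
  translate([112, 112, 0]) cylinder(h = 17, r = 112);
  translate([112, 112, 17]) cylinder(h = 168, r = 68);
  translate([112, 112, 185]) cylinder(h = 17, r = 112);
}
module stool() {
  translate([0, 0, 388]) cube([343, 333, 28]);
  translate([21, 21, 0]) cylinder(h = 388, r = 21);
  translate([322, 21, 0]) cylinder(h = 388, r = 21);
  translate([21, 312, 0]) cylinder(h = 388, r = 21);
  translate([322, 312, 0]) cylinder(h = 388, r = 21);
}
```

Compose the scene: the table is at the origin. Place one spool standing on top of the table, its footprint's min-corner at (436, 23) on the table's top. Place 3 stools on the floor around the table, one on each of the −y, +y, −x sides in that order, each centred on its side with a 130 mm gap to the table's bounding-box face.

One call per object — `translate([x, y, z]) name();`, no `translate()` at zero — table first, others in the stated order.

table();
translate([436, 23, 686]) spool();
translate([414, -463, 0]) stool();
translate([414, 843, 0]) stool();
translate([-473, 190, 0]) stool();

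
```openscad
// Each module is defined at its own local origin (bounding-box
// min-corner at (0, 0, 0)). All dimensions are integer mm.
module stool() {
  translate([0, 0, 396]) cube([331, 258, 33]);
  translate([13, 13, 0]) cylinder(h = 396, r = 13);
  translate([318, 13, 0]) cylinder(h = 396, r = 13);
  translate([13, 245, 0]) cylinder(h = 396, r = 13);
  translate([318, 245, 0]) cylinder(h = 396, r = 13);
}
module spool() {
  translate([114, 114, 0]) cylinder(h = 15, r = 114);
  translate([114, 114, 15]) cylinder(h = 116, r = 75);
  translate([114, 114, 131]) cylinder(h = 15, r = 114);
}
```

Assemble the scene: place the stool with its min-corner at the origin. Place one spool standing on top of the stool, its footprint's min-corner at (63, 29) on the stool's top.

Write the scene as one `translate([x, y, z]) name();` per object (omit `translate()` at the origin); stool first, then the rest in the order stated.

stool();
translate([63, 29, 429]) spool();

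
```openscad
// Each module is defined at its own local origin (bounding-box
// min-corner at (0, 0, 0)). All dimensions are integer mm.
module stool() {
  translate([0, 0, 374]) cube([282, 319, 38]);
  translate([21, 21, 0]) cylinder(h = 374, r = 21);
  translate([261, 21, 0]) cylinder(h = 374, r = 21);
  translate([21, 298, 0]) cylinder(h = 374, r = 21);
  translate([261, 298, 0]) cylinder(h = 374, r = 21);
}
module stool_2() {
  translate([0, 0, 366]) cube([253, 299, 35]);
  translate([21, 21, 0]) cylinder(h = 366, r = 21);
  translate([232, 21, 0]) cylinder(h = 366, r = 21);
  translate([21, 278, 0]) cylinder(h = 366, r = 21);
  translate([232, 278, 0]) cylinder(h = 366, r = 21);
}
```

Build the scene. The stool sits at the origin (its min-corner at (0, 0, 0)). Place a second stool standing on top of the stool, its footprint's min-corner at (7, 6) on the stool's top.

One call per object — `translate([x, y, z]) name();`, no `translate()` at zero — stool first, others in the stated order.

stool();
translate([7, 6, 412]) stool_2();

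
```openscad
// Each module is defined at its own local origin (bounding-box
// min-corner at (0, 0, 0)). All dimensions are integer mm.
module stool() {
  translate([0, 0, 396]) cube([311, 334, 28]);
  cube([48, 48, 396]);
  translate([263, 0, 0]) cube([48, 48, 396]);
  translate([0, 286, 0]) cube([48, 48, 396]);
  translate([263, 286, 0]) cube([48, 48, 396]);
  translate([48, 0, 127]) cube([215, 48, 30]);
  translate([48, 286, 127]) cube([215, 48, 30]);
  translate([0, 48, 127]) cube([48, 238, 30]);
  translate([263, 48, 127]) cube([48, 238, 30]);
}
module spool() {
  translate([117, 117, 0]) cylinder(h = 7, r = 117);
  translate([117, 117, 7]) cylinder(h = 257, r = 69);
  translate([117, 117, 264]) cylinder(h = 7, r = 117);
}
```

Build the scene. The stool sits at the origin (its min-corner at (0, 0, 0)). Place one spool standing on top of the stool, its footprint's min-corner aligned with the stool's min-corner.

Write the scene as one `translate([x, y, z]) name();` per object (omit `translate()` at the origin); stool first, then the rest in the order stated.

stool();
translate([0, 0, 424]) spool();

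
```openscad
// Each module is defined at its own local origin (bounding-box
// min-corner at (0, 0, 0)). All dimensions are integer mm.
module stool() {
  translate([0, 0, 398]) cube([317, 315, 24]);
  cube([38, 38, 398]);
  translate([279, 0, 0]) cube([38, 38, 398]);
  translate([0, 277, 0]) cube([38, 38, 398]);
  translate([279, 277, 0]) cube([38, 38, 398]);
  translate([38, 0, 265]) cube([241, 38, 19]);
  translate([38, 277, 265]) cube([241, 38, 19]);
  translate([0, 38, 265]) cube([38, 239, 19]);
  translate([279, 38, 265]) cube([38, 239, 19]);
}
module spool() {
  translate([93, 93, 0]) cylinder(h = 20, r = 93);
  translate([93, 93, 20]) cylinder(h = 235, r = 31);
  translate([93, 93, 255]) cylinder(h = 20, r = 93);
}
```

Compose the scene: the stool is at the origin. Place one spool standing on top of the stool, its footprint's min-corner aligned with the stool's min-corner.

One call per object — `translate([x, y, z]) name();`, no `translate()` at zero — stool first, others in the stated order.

stool();
translate([0, 0, 422]) spool();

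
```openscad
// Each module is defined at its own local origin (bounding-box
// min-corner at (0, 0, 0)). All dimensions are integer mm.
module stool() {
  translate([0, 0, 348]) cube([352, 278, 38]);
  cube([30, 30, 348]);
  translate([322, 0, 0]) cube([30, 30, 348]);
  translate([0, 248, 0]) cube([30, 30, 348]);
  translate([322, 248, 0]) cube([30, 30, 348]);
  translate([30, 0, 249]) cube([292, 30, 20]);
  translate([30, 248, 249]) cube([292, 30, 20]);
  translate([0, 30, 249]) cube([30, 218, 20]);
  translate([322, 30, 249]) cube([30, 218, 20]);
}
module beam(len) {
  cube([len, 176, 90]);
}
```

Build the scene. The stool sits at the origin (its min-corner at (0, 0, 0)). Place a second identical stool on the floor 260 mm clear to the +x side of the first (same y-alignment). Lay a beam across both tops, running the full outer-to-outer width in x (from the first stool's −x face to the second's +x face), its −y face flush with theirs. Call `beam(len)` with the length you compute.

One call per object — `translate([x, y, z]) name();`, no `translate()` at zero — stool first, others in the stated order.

stool();
translate([612, 0, 0]) stool();
translate([0, 0, 386]) beam(964);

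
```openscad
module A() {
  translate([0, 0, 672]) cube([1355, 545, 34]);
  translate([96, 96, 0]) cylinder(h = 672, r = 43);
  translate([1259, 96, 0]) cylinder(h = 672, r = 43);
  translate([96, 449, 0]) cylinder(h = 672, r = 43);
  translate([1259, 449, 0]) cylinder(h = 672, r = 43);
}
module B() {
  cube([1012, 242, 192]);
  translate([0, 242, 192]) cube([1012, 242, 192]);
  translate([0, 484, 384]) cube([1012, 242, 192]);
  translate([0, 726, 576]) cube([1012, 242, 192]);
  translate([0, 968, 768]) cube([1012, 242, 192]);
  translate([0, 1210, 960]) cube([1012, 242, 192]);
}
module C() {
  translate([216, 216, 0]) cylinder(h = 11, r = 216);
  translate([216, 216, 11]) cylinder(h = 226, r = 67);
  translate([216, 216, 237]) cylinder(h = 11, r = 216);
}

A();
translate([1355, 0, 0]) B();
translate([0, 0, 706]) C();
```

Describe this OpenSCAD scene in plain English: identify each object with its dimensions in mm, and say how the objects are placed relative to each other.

A is a rectangular dining table. The top is 1355×545×34 mm with its upper surface at z = 706 mm. It stands on four round legs of 86 mm diameter, each leg's bounding box inset 53 mm from the nearest pair of top edges, running from the floor to the underside of the top.

B is a straight staircase of 6 solid steps. Each step is 1012 mm wide (x), 242 mm deep (y, the going) and 192 mm tall (the rise). The first step rests on the floor; each subsequent step sits one going further in +y and one rise higher in +z, directly behind and above the previous step with no overlap.

C is a spool: two coaxial disc flanges of radius 216 mm and thickness 11 mm, joined by a core cylinder of radius 67 mm and height 226 mm. The lower flange rests on z = 0 and the three cylinders share a vertical axis.

The staircase is against the table's +x side, with their −y faces flush. The spool is on top of the table.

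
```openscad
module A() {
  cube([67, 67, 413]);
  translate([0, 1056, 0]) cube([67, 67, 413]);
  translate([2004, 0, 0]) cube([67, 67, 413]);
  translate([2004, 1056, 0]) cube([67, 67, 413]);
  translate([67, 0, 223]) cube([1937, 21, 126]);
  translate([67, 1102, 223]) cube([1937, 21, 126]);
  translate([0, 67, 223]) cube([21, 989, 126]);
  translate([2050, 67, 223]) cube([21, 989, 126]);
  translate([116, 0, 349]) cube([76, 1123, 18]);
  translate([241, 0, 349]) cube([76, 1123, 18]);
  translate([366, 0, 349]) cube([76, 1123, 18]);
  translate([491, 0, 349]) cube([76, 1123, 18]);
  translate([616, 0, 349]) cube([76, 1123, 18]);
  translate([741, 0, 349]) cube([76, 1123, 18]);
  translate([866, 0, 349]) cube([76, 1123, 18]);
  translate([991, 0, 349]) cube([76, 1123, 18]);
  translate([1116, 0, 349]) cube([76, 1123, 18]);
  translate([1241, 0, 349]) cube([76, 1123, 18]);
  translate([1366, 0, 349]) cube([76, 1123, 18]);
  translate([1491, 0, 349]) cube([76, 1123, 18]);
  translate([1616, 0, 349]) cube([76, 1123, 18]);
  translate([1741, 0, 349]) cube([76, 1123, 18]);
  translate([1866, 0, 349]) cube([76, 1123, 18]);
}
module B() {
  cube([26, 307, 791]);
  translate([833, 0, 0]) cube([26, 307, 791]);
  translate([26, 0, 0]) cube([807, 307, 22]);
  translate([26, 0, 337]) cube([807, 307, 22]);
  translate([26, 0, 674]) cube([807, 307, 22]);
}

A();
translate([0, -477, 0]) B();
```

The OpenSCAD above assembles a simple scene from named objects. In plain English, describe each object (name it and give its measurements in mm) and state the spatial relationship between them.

A is a bed frame 2071 mm long (x) by 1123 mm wide (y). Four 67×67 mm corner posts, 413 mm tall, at the corners of the footprint. Four rails of 21 mm thickness and 126 mm height run between adjacent posts with their undersides at z = 223 mm, their outer faces flush with the outside of the frame (the two x-running rails run between the posts' inner faces; the two y-running rails run between the posts' inner faces). 15 slats, each 76 mm wide (x) and 18 mm thick, lie across the top of the two x-running rails, running the full 1123 mm width of the frame in y; the slats are evenly spaced along x between the inner faces of the end posts with equal gaps (rounded down to the nearest mm) at the −x end and between each pair — any rounding remainder accumulates at the +x end.

B is a bookshelf 859 mm wide overall, 307 mm deep and 791 mm tall. The two sides are 26 mm thick vertical panels. 3 horizontal shelves of 22 mm thickness span between the inner faces of the sides; the lowest shelf sits on the floor and shelves are stacked with a clear vertical gap of 315 mm between each pair.

The bookshelf is on the floor beside the bed frame on its −y side.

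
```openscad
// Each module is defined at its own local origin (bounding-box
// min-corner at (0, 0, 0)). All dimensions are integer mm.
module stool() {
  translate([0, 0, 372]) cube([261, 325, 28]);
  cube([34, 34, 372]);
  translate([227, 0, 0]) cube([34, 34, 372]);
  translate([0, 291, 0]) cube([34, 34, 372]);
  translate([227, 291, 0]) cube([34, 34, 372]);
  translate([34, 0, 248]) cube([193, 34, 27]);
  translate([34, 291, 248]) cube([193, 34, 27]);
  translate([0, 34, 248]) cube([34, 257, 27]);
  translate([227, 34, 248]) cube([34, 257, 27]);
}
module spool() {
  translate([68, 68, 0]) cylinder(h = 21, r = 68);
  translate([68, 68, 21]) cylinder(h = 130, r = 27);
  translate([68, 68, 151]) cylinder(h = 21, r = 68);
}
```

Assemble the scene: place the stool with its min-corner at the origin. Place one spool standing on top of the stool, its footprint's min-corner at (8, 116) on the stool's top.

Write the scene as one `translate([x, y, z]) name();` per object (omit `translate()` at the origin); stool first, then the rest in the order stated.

stool();
translate([8, 116, 400]) spool();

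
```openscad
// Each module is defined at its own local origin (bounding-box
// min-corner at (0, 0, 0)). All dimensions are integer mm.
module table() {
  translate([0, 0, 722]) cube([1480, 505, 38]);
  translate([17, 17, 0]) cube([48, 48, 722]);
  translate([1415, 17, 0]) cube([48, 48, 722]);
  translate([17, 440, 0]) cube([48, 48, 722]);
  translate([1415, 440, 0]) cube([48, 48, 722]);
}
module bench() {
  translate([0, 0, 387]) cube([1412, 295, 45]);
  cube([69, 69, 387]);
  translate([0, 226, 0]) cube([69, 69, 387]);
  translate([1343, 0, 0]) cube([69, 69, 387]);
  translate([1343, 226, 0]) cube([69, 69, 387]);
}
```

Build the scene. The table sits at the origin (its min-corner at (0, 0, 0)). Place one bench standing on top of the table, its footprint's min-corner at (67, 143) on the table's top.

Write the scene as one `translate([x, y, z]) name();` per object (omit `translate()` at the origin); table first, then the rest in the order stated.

table();
translate([67, 143, 760]) bench();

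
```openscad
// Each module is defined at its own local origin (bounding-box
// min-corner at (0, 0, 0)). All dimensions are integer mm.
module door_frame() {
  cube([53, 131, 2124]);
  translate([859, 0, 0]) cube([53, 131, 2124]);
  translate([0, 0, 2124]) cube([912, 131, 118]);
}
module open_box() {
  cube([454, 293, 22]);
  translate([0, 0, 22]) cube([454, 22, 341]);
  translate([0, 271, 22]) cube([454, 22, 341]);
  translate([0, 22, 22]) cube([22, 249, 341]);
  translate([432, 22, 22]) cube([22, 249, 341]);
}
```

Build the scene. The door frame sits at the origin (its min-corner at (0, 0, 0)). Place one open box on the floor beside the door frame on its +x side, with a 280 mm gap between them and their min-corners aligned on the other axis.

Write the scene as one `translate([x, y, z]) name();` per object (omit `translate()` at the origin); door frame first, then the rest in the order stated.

door_frame();
translate([1192, 0, 0]) open_box();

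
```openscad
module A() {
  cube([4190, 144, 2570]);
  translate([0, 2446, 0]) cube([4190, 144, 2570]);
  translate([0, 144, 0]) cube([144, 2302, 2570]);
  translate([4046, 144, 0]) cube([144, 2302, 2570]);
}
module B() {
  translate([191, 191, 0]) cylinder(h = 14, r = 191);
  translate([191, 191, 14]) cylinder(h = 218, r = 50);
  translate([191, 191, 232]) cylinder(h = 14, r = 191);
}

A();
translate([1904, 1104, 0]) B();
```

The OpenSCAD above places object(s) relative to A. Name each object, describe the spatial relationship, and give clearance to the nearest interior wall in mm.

A is a house frame. B is a spool. The spool sits inside the house frame, centred. The clearance to the nearest interior wall is 960 mm.

Clearances: x = 1760, y = 960; minimum 960 mm.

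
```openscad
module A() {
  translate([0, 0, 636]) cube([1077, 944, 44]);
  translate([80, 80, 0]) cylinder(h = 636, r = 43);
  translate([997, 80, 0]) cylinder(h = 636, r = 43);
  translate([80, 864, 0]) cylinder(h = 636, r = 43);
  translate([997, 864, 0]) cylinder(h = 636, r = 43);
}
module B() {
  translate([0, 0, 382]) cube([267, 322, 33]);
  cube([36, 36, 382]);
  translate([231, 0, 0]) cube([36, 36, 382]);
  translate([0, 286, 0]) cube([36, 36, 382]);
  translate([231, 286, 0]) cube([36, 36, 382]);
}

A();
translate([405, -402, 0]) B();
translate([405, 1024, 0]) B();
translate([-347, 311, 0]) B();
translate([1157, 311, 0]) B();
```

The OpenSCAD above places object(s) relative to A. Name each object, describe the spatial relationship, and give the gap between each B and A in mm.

Each stool's nearest face is 80 mm from the table's bounding box.

A is a table. B is a stool. Four stools sit around the table at the −y, +y, −x, +x sides. The gap between each stool and the table is 80 mm.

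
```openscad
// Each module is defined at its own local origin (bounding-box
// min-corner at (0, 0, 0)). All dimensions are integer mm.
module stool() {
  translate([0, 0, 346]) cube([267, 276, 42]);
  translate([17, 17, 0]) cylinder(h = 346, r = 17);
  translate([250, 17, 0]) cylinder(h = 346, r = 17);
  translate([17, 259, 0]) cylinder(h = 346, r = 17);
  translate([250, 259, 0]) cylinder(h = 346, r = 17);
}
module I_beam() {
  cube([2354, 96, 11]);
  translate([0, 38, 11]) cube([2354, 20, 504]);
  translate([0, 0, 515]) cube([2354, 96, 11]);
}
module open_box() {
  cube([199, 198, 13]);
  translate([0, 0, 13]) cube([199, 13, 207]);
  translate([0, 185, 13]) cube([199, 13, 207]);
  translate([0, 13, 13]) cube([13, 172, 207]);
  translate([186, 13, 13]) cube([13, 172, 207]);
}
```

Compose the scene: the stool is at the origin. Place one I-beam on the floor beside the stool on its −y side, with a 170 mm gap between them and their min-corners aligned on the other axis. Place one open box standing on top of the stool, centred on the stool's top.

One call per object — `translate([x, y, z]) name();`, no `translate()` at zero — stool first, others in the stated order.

stool();
translate([0, -266, 0]) I_beam();
translate([34, 39, 388]) open_box();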